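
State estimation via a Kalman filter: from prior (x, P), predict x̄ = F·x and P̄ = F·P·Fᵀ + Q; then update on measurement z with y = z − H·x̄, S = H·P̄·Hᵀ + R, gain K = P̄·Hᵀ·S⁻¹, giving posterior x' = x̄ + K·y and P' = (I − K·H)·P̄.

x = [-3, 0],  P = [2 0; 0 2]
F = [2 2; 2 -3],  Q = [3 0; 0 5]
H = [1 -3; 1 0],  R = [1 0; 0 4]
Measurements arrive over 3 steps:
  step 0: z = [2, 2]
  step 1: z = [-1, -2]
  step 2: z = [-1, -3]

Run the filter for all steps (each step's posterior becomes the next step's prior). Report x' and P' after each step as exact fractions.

step 0: x' = [340/1617, -41/66], P' = [5176/1617 35/33; 35/33 61/132]
step 1: x' = [-1471858/813589, -81473/348681], P' = [2821092/813589 134140/116227; 134140/116227 860329/1743405]
step 2: x' = [-77306559057/24452958203, -18367259991/24452958203], P' = [85583111884/24452958203 28490694720/24452958203; 28490694720/24452958203 12158061718/24452958203]

step 0: x̄ = F·x = [-6, -6]
step 0: P̄ = F·P·Fᵀ + Q = [19 -4; -4 31]
step 0: y = z − H·x̄ = [-10, 8]
step 0: S = H·P̄·Hᵀ + R = [323 31; 31 23]
step 0: K = P̄·Hᵀ·S⁻¹ = [31/1617 1294/1617; -43/132 35/132]
step 0: x' = x̄ + K·y = [340/1617, -41/66]
step 0: P' = (I − K·H)·P̄ = [5176/1617 35/33; 35/33 61/132]
step 1: x̄ = F·x = [-443/539, 7387/3234]
step 1: P̄ = F·P·Fᵀ + Q = [14088/539 8527/1078; 8527/1078 59737/6468]
step 1: y = z − H·x̄ = [7195/1078, -635/539]
step 1: S = H·P̄·Hᵀ + R = [135395/2156 2595/1078; 2595/1078 16244/539]
step 1: K = P̄·Hᵀ·S⁻¹ = [4152/813589 705273/813589; -189629/581135 33535/116227]
step 1: x' = x̄ + K·y = [-1471858/813589, -81473/348681]
step 1: P' = (I − K·H)·P̄ = [2821092/813589 134140/116227; 134140/116227 860329/1743405]
step 2: x̄ = F·x = [-9971770/2440767, -2373405/813589]
step 2: P̄ = F·P·Fᵀ + Q = [342643837/12203835 34987434/4067945; 34987434/4067945 38489674/4067945]
step 2: y = z − H·x̄ = [-13829642/2440767, 2649469/2440767]
step 2: S = H·P̄·Hᵀ + R = [764295058/12203835 27756931/12203835; 27756931/12203835 391459177/12203835]
step 2: K = P̄·Hᵀ·S⁻¹ = [111027724/24452958203 21395777971/24452958203; -7983490434/24452958203 7122673680/24452958203]
step 2: x' = x̄ + K·y = [-77306559057/24452958203, -18367259991/24452958203]
step 2: P' = (I − K·H)·P̄ = [85583111884/24452958203 28490694720/24452958203; 28490694720/24452958203 12158061718/24452958203]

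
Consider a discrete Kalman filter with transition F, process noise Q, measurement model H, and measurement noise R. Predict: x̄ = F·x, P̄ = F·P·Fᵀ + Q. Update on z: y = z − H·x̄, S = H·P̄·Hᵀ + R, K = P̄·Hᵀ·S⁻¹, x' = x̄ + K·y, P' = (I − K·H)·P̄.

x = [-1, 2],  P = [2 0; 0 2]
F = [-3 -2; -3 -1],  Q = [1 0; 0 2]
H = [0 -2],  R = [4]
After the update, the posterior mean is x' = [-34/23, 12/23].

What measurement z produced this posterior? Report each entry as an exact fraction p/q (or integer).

z = [-1]

x̄ = F·x = [-1, 1]
P̄ = F·P·Fᵀ + Q = [27 22; 22 22]
S = H·P̄·Hᵀ + R = [92]
K = P̄·Hᵀ·S⁻¹ = [-11/23; -11/23]
x' − x̄ = [-11/23, -11/23] = K·y
y = (KᵀK)⁻¹·Kᵀ·(x' − x̄) = [1]
z = y + H·x̄ = [1] + [-2] = [-1]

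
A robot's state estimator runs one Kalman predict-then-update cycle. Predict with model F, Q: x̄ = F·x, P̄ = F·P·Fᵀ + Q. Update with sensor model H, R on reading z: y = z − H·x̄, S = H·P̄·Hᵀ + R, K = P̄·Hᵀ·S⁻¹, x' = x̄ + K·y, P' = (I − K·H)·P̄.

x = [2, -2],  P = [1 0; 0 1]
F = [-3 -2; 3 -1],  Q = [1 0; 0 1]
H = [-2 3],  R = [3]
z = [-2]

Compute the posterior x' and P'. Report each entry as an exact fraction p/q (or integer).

x' = [493/121, 263/121]
P' = [987/242 609/242; 609/242 453/242]

x̄ = F·x = [-2, 8]
P̄ = F·P·Fᵀ + Q = [14 -7; -7 11]
y = z − H·x̄ = [-30]
S = H·P̄·Hᵀ + R = [242]
K = P̄·Hᵀ·S⁻¹ = [-49/242; 47/242]
x' = x̄ + K·y = [493/121, 263/121]
P' = (I − K·H)·P̄ = [987/242 609/242; 609/242 453/242]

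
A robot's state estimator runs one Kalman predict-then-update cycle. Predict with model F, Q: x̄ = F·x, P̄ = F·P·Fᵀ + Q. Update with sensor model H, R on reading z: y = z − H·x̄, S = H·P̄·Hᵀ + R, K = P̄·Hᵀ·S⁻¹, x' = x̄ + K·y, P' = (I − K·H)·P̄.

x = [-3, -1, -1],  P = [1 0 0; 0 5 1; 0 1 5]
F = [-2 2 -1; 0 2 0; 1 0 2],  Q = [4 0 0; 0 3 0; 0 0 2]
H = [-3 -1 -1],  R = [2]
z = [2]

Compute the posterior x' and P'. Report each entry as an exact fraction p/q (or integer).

x' = [915/377, -1564/377, -1915/377]
P' = [1524/377 -1071/377 -3307/377; -1071/377 2110/377 1265/377; -3307/377 1265/377 8662/377]

x̄ = F·x = [5, -2, -5]
P̄ = F·P·Fᵀ + Q = [29 18 -8; 18 23 4; -8 4 23]
y = z − H·x̄ = [10]
S = H·P̄·Hᵀ + R = [377]
K = P̄·Hᵀ·S⁻¹ = [-97/377; -81/377; -3/377]
x' = x̄ + K·y = [915/377, -1564/377, -1915/377]
P' = (I − K·H)·P̄ = [1524/377 -1071/377 -3307/377; -1071/377 2110/377 1265/377; -3307/377 1265/377 8662/377]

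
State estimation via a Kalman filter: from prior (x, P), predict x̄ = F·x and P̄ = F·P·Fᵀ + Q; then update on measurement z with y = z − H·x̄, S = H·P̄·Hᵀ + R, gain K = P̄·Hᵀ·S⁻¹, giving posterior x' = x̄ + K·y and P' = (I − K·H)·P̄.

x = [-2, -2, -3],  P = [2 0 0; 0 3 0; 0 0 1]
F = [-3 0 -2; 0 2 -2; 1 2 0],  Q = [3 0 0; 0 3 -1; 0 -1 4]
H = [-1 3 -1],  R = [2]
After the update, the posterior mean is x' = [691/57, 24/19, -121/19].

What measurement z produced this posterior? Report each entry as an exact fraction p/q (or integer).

x̄ = F·x = [12, 2, -6]
P̄ = F·P·Fᵀ + Q = [25 4 -6; 4 19 11; -6 11 18]
S = H·P̄·Hᵀ + R = [114]
K = P̄·Hᵀ·S⁻¹ = [-7/114; 7/19; 7/38]
x' − x̄ = [7/57, -14/19, -7/19] = K·y
y = (KᵀK)⁻¹·Kᵀ·(x' − x̄) = [-2]
z = y + H·x̄ = [-2] + [0] = [-2]

z = [-2]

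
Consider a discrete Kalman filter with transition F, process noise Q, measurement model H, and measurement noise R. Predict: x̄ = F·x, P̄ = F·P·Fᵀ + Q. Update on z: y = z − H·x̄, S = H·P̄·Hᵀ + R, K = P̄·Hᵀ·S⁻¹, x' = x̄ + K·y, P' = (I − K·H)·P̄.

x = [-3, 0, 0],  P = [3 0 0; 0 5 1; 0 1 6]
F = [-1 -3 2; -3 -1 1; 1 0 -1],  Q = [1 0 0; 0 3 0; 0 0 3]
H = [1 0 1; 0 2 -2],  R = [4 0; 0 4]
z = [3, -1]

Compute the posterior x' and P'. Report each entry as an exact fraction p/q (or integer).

x' = [1115/1317, 604/439, 6698/3951]
P' = [2508/439 -930/439 -3272/1317; -930/439 1414/439 1134/439; -3272/1317 1134/439 11584/3951]

x̄ = F·x = [3, 9, -3]
P̄ = F·P·Fᵀ + Q = [61 31 -12; 31 39 -14; -12 -14 12]
y = z − H·x̄ = [3, -25]
S = H·P̄·Hᵀ + R = [53 34; 34 320]
K = P̄·Hᵀ·S⁻¹ = [1063/1317 241/1317; 51/439 140/439; 442/3951 -689/3951]
x' = x̄ + K·y = [1115/1317, 604/439, 6698/3951]
P' = (I − K·H)·P̄ = [2508/439 -930/439 -3272/1317; -930/439 1414/439 1134/439; -3272/1317 1134/439 11584/3951]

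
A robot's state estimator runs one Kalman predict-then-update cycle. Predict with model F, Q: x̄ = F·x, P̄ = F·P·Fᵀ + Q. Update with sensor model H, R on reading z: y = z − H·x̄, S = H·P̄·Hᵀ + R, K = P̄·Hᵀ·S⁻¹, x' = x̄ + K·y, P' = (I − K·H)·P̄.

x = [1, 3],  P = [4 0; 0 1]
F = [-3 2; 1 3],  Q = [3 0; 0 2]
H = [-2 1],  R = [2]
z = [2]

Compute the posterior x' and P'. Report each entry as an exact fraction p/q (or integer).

x' = [823/213, 692/71]
P' = [695/213 402/71; 402/71 822/71]

x̄ = F·x = [3, 10]
P̄ = F·P·Fᵀ + Q = [43 -6; -6 15]
y = z − H·x̄ = [-2]
S = H·P̄·Hᵀ + R = [213]
K = P̄·Hᵀ·S⁻¹ = [-92/213; 9/71]
x' = x̄ + K·y = [823/213, 692/71]
P' = (I − K·H)·P̄ = [695/213 402/71; 402/71 822/71]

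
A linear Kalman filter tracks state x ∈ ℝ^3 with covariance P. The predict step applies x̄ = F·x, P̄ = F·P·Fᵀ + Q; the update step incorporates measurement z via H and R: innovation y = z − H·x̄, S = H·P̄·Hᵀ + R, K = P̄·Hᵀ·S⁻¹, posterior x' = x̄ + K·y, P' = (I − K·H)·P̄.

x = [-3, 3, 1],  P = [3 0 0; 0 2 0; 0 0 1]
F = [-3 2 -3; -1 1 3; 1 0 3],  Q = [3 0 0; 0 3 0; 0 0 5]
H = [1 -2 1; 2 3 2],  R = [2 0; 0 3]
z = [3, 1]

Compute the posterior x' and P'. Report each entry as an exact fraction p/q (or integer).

x̄ = F·x = [12, 9, 0]
P̄ = F·P·Fᵀ + Q = [47 4 -18; 4 17 6; -18 6 17]
y = z − H·x̄ = [9, -50]
S = H·P̄·Hᵀ + R = [58 -56; -56 388]
K = P̄·Hᵀ·S⁻¹ = [3017/4842 1309/4842; -667/2421 1387/9684; -1037/4842 25/2421]
x' = x̄ + K·y = [19807/4842, -3103/4842, -11833/4842]
P' = (I − K·H)·P̄ = [72587/4842 -1163/4842 -68879/4842; -1163/4842 2119/9684 307/2421; -68879/4842 307/2421 68033/4842]

x' = [19807/4842, -3103/4842, -11833/4842]
P' = [72587/4842 -1163/4842 -68879/4842; -1163/4842 2119/9684 307/2421; -68879/4842 307/2421 68033/4842]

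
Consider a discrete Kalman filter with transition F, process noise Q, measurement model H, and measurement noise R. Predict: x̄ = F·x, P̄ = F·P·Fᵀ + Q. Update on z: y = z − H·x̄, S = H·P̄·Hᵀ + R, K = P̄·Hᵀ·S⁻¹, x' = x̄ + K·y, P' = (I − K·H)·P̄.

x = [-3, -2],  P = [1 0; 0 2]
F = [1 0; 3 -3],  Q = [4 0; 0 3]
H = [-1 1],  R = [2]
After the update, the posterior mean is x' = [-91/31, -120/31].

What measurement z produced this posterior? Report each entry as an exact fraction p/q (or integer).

x̄ = F·x = [-3, -3]
P̄ = F·P·Fᵀ + Q = [5 3; 3 30]
S = H·P̄·Hᵀ + R = [31]
K = P̄·Hᵀ·S⁻¹ = [-2/31; 27/31]
x' − x̄ = [2/31, -27/31] = K·y
y = (KᵀK)⁻¹·Kᵀ·(x' − x̄) = [-1]
z = y + H·x̄ = [-1] + [0] = [-1]

z = [-1]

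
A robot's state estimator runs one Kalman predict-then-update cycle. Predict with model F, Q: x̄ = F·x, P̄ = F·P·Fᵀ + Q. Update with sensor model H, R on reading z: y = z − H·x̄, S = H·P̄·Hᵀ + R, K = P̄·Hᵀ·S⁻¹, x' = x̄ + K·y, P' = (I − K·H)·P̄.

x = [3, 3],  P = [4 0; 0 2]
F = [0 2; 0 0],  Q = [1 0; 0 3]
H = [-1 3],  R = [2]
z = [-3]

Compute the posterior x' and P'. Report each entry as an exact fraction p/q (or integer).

x̄ = F·x = [6, 0]
P̄ = F·P·Fᵀ + Q = [9 0; 0 3]
y = z − H·x̄ = [3]
S = H·P̄·Hᵀ + R = [38]
K = P̄·Hᵀ·S⁻¹ = [-9/38; 9/38]
x' = x̄ + K·y = [201/38, 27/38]
P' = (I − K·H)·P̄ = [261/38 81/38; 81/38 33/38]

x' = [201/38, 27/38]
P' = [261/38 81/38; 81/38 33/38]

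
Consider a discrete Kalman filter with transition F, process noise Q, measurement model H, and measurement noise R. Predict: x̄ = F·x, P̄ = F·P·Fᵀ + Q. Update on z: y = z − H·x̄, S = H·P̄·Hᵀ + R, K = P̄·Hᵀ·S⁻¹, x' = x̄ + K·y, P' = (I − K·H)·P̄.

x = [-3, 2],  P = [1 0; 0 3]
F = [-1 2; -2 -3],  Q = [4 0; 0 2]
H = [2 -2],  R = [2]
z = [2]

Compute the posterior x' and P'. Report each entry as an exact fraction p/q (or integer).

x̄ = F·x = [7, 0]
P̄ = F·P·Fᵀ + Q = [17 -16; -16 33]
y = z − H·x̄ = [-12]
S = H·P̄·Hᵀ + R = [330]
K = P̄·Hᵀ·S⁻¹ = [1/5; -49/165]
x' = x̄ + K·y = [23/5, 196/55]
P' = (I − K·H)·P̄ = [19/5 18/5; 18/5 643/165]

x' = [23/5, 196/55]
P' = [19/5 18/5; 18/5 643/165]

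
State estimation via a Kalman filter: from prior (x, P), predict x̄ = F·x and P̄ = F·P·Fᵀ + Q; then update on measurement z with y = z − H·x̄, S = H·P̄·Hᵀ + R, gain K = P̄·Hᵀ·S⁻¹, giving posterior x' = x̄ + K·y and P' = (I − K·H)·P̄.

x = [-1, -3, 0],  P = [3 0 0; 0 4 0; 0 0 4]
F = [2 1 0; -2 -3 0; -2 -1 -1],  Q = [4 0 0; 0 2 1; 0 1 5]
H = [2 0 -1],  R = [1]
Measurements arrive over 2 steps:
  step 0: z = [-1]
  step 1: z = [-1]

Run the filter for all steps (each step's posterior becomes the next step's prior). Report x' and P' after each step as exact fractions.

step 0: x' = [-33/85, 424/85, 26/85], P' = [132/85 4/85 236/85; 4/85 3171/170 89/170; 236/85 89/170 1001/170]
step 1: x' = [-1987/24635, -9042/1895, 19476/24635], P' = [77739/49270 -8611/3790 70154/24635; -8611/3790 168357/3790 -7331/1895; 70154/24635 -7331/1895 149688/24635]

step 0: x̄ = F·x = [-5, 11, 5]
step 0: P̄ = F·P·Fᵀ + Q = [20 -24 -16; -24 50 25; -16 25 25]
step 0: y = z − H·x̄ = [14]
step 0: S = H·P̄·Hᵀ + R = [170]
step 0: K = P̄·Hᵀ·S⁻¹ = [28/85; -73/170; -57/170]
step 0: x' = x̄ + K·y = [-33/85, 424/85, 26/85]
step 0: P' = (I − K·H)·P̄ = [132/85 4/85 236/85; 4/85 3171/170 89/170; 236/85 89/170 1001/170]
step 1: x̄ = F·x = [358/85, -1206/85, -384/85]
step 1: P̄ = F·P·Fᵀ + Q = [4939/170 -10633/170 -2646/85; -10633/170 30031/170 6007/85; -2646/85 6007/85 4088/85]
step 1: y = z − H·x̄ = [-237/17]
step 1: S = H·P̄·Hᵀ + R = [4927/17]
step 1: K = P̄·Hᵀ·S⁻¹ = [1517/4927; -256/379; -1876/4927]
step 1: x' = x̄ + K·y = [-1987/24635, -9042/1895, 19476/24635]
step 1: P' = (I − K·H)·P̄ = [77739/49270 -8611/3790 70154/24635; -8611/3790 168357/3790 -7331/1895; 70154/24635 -7331/1895 149688/24635]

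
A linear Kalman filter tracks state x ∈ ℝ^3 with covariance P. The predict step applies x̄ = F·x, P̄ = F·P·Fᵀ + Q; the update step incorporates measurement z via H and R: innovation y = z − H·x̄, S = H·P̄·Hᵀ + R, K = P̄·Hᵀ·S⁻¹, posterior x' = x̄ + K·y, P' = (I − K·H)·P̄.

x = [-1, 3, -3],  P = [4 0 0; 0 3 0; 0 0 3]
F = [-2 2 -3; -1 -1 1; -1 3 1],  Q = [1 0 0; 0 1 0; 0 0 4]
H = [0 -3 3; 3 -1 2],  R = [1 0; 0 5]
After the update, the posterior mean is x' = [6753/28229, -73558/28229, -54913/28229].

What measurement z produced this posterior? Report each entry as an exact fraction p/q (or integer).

x̄ = F·x = [17, -5, 7]
P̄ = F·P·Fᵀ + Q = [56 -7 17; -7 11 -2; 17 -2 38]
S = H·P̄·Hᵀ + R = [478 495; 495 926]
K = P̄·Hᵀ·S⁻¹ = [-36783/197603 64262/197603; -18294/197603 2097/197603; 47265/197603 2262/197603]
x' − x̄ = [-473140/28229, 67587/28229, -252516/28229] = K·y
y = (KᵀK)⁻¹·Kᵀ·(x' − x̄) = [-34, -71]
z = y + H·x̄ = [-34, -71] + [36, 70] = [2, -1]

z = [2, -1]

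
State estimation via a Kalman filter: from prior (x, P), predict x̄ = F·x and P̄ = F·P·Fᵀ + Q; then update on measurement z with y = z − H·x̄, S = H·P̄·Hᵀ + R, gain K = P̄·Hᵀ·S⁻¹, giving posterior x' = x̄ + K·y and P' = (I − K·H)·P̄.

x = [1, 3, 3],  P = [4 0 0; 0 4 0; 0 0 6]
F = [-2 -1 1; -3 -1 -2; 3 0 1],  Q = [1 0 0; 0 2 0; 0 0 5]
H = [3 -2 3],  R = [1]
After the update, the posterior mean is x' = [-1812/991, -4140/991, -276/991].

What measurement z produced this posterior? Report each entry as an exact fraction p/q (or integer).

z = [2]

x̄ = F·x = [-2, -12, 6]
P̄ = F·P·Fᵀ + Q = [27 16 -18; 16 66 -48; -18 -48 47]
S = H·P̄·Hᵀ + R = [991]
K = P̄·Hᵀ·S⁻¹ = [-5/991; -228/991; 183/991]
x' − x̄ = [170/991, 7752/991, -6222/991] = K·y
y = (KᵀK)⁻¹·Kᵀ·(x' − x̄) = [-34]
z = y + H·x̄ = [-34] + [36] = [2]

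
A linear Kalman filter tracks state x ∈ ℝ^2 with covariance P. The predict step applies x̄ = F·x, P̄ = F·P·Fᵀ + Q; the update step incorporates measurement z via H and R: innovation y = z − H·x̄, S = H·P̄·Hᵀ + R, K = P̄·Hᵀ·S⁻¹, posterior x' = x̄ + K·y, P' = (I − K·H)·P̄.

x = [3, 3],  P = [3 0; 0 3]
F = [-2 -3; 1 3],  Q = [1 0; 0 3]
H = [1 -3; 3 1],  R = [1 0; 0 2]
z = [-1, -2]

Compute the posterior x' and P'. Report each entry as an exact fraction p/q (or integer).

x' = [-2654/3481, 324/3481]
P' = [4469/24367 627/24367; 627/24367 2607/24367]

x̄ = F·x = [-15, 12]
P̄ = F·P·Fᵀ + Q = [40 -33; -33 33]
y = z − H·x̄ = [50, 31]
S = H·P̄·Hᵀ + R = [536 285; 285 197]
K = P̄·Hᵀ·S⁻¹ = [2588/24367 7017/24367; -7194/24367 2244/24367]
x' = x̄ + K·y = [-2654/3481, 324/3481]
P' = (I − K·H)·P̄ = [4469/24367 627/24367; 627/24367 2607/24367]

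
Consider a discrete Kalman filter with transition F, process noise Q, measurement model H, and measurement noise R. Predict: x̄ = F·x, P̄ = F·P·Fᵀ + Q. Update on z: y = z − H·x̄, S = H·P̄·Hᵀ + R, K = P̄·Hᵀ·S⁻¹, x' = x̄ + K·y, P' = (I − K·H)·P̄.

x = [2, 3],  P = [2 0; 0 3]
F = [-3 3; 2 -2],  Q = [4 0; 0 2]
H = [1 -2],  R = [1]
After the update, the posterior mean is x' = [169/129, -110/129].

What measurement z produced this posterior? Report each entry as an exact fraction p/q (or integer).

z = [3]

x̄ = F·x = [3, -2]
P̄ = F·P·Fᵀ + Q = [49 -30; -30 22]
S = H·P̄·Hᵀ + R = [258]
K = P̄·Hᵀ·S⁻¹ = [109/258; -37/129]
x' − x̄ = [-218/129, 148/129] = K·y
y = (KᵀK)⁻¹·Kᵀ·(x' − x̄) = [-4]
z = y + H·x̄ = [-4] + [7] = [3]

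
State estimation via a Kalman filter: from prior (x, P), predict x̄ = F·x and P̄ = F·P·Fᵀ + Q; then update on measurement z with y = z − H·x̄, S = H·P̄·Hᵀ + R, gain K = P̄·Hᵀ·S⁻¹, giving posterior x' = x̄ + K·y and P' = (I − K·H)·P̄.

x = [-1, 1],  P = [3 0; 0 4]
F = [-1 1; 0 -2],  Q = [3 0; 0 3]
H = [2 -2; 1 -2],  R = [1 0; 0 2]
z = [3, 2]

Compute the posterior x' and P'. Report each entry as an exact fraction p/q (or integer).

x̄ = F·x = [2, -2]
P̄ = F·P·Fᵀ + Q = [10 -8; -8 19]
y = z − H·x̄ = [-5, -4]
S = H·P̄·Hᵀ + R = [181 144; 144 120]
K = P̄·Hᵀ·S⁻¹ = [24/41 -239/492; 6/41 -275/492]
x' = x̄ + K·y = [125/123, -61/123]
P' = (I − K·H)·P̄ = [383/246 311/246; 311/246 293/246]

x' = [125/123, -61/123]
P' = [383/246 311/246; 311/246 293/246]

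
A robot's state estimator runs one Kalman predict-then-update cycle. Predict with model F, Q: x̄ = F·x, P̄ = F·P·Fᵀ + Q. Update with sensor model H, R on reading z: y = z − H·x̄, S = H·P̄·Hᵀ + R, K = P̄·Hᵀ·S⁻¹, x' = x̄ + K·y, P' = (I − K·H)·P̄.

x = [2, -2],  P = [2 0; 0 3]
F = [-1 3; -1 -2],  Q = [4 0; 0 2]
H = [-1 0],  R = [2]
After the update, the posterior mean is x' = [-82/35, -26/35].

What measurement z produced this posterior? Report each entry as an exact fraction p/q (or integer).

x̄ = F·x = [-8, 2]
P̄ = F·P·Fᵀ + Q = [33 -16; -16 16]
S = H·P̄·Hᵀ + R = [35]
K = P̄·Hᵀ·S⁻¹ = [-33/35; 16/35]
x' − x̄ = [198/35, -96/35] = K·y
y = (KᵀK)⁻¹·Kᵀ·(x' − x̄) = [-6]
z = y + H·x̄ = [-6] + [8] = [2]

z = [2]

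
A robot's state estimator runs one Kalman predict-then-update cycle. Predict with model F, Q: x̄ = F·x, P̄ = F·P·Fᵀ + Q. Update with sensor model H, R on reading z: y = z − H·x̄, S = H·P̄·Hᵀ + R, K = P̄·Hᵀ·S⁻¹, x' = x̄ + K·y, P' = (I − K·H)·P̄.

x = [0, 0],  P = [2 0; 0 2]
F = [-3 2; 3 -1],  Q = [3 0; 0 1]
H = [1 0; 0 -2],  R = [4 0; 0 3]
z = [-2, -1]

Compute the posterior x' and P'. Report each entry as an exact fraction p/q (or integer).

x̄ = F·x = [0, 0]
P̄ = F·P·Fᵀ + Q = [29 -22; -22 21]
y = z − H·x̄ = [-2, -1]
S = H·P̄·Hᵀ + R = [33 44; 44 87]
K = P̄·Hᵀ·S⁻¹ = [587/935 16/85; -6/85 -38/85]
x' = x̄ + K·y = [-270/187, 10/17]
P' = (I − K·H)·P̄ = [2348/935 -24/85; -24/85 57/85]

x' = [-270/187, 10/17]
P' = [2348/935 -24/85; -24/85 57/85]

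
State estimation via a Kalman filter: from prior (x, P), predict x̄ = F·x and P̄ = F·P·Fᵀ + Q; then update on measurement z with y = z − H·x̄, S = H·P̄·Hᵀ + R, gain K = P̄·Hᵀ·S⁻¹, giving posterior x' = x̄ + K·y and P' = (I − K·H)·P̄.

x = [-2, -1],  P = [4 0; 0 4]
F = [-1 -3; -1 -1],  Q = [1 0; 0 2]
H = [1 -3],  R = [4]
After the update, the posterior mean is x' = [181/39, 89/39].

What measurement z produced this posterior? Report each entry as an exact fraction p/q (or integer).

x̄ = F·x = [5, 3]
P̄ = F·P·Fᵀ + Q = [41 16; 16 10]
S = H·P̄·Hᵀ + R = [39]
K = P̄·Hᵀ·S⁻¹ = [-7/39; -14/39]
x' − x̄ = [-14/39, -28/39] = K·y
y = (KᵀK)⁻¹·Kᵀ·(x' − x̄) = [2]
z = y + H·x̄ = [2] + [-4] = [-2]

z = [-2]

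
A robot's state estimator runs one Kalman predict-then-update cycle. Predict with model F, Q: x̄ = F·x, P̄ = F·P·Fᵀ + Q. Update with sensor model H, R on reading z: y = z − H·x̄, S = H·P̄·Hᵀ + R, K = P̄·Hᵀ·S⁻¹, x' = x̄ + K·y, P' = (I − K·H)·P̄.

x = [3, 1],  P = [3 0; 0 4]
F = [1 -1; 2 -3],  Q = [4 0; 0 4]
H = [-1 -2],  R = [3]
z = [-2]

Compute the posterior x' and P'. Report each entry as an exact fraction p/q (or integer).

x' = [51/49, 25/49]
P' = [1025/294 -221/147; -221/147 202/147]

x̄ = F·x = [2, 3]
P̄ = F·P·Fᵀ + Q = [11 18; 18 52]
y = z − H·x̄ = [6]
S = H·P̄·Hᵀ + R = [294]
K = P̄·Hᵀ·S⁻¹ = [-47/294; -61/147]
x' = x̄ + K·y = [51/49, 25/49]
P' = (I − K·H)·P̄ = [1025/294 -221/147; -221/147 202/147]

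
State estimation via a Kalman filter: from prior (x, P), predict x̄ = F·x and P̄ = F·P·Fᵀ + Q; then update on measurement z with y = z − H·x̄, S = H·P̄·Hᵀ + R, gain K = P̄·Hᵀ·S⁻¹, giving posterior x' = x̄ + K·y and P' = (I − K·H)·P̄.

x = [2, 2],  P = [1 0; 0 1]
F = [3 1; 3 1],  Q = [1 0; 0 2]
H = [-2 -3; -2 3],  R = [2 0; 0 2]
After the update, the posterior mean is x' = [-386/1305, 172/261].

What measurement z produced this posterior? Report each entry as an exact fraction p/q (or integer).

z = [-1, 3]

x̄ = F·x = [8, 8]
P̄ = F·P·Fᵀ + Q = [11 10; 10 12]
S = H·P̄·Hᵀ + R = [274 -64; -64 34]
K = P̄·Hᵀ·S⁻¹ = [-314/1305 -284/1305; -44/261 40/261]
x' − x̄ = [-10826/1305, -1916/261] = K·y
y = (KᵀK)⁻¹·Kᵀ·(x' − x̄) = [39, -5]
z = y + H·x̄ = [39, -5] + [-40, 8] = [-1, 3]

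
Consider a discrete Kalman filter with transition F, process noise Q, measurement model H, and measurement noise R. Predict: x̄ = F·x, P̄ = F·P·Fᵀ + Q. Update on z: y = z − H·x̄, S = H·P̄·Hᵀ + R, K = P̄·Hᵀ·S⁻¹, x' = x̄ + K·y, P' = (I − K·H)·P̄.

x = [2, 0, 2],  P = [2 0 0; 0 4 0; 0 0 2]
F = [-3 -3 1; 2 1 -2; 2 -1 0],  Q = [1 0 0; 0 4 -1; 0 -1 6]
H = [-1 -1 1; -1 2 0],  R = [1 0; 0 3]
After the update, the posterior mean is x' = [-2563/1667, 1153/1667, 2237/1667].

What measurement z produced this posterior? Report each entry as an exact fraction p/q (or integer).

x̄ = F·x = [-4, 0, 4]
P̄ = F·P·Fᵀ + Q = [57 -28 0; -28 24 3; 0 3 18]
S = H·P̄·Hᵀ + R = [38 43; 43 268]
K = P̄·Hᵀ·S⁻¹ = [-2913/8335 -3047/8335; -1392/8335 2587/8335; 3762/8335 -417/8335]
x' − x̄ = [4105/1667, 1153/1667, -4431/1667] = K·y
y = (KᵀK)⁻¹·Kᵀ·(x' − x̄) = [-6, -1]
z = y + H·x̄ = [-6, -1] + [8, 4] = [2, 3]

z = [2, 3]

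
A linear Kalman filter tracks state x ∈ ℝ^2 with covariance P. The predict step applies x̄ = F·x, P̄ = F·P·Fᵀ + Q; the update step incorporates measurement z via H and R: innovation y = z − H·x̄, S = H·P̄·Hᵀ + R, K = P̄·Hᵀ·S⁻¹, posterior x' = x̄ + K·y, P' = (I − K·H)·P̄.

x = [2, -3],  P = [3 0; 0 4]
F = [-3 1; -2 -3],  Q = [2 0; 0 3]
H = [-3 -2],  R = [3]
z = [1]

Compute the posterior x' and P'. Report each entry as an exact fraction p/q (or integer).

x̄ = F·x = [-9, 5]
P̄ = F·P·Fᵀ + Q = [33 6; 6 51]
y = z − H·x̄ = [-16]
S = H·P̄·Hᵀ + R = [576]
K = P̄·Hᵀ·S⁻¹ = [-37/192; -5/24]
x' = x̄ + K·y = [-71/12, 25/3]
P' = (I − K·H)·P̄ = [743/64 -137/8; -137/8 26]

x' = [-71/12, 25/3]
P' = [743/64 -137/8; -137/8 26]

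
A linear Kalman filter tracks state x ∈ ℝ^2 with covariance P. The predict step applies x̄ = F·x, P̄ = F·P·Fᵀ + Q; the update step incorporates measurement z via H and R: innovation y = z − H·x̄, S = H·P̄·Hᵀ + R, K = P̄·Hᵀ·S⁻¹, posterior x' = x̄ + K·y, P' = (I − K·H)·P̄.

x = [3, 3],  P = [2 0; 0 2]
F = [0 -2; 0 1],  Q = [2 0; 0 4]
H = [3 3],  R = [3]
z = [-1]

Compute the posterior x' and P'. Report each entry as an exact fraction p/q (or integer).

x̄ = F·x = [-6, 3]
P̄ = F·P·Fᵀ + Q = [10 -4; -4 6]
y = z − H·x̄ = [8]
S = H·P̄·Hᵀ + R = [75]
K = P̄·Hᵀ·S⁻¹ = [6/25; 2/25]
x' = x̄ + K·y = [-102/25, 91/25]
P' = (I − K·H)·P̄ = [142/25 -136/25; -136/25 138/25]

x' = [-102/25, 91/25]
P' = [142/25 -136/25; -136/25 138/25]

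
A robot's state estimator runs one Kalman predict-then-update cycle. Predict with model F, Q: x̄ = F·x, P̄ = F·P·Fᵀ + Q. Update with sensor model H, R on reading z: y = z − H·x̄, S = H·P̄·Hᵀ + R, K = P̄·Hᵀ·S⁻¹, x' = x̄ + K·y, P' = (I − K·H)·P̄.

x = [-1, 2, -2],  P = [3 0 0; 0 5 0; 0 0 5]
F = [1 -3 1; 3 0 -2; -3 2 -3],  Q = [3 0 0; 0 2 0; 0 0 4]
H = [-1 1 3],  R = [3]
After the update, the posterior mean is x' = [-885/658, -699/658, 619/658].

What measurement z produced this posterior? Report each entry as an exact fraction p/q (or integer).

z = [3]

x̄ = F·x = [-9, 1, 13]
P̄ = F·P·Fᵀ + Q = [56 -1 -54; -1 49 3; -54 3 96]
S = H·P̄·Hᵀ + R = [1316]
K = P̄·Hᵀ·S⁻¹ = [-219/1316; 59/1316; 345/1316]
x' − x̄ = [5037/658, -1357/658, -7935/658] = K·y
y = (KᵀK)⁻¹·Kᵀ·(x' − x̄) = [-46]
z = y + H·x̄ = [-46] + [49] = [3]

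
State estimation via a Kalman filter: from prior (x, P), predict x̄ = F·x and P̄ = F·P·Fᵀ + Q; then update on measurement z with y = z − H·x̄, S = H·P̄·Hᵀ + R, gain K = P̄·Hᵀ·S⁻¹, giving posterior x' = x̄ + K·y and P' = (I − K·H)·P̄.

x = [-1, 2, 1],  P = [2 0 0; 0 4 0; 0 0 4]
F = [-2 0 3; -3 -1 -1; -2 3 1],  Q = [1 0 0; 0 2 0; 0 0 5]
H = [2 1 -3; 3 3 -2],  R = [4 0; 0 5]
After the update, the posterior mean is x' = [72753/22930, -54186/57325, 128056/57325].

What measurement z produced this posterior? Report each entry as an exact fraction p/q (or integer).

x̄ = F·x = [5, 0, 9]
P̄ = F·P·Fᵀ + Q = [45 0 20; 0 28 -4; 20 -4 53]
S = H·P̄·Hᵀ + R = [473 456; 456 682]
K = P̄·Hᵀ·S⁻¹ = [-2286/11465 6251/22930; -7336/57325 12638/57325; -28719/57325 14327/57325]
x' − x̄ = [-41897/22930, -54186/57325, -387869/57325] = K·y
y = (KᵀK)⁻¹·Kᵀ·(x' − x̄) = [16, 5]
z = y + H·x̄ = [16, 5] + [-17, -3] = [-1, 2]

z = [-1, 2]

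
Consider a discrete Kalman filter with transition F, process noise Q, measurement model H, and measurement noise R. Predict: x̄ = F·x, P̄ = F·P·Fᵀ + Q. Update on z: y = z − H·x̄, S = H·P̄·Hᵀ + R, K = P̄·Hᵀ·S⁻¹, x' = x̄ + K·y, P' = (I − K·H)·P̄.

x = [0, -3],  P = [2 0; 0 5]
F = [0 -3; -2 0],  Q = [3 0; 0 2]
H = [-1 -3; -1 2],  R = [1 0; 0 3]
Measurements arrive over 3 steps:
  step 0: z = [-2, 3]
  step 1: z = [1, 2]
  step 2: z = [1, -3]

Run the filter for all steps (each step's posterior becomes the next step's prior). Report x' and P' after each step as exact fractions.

step 0: x' = [-9039/12505, 2322/2501], P' = [15024/12505 -672/2501; -672/2501 390/2501]
step 1: x' = [-20578413/11170271, 427130/1595753], P' = [10775193/11170271 -350898/1595753; -350898/1595753 232050/1595753]
step 2: x' = [1655674026/1722307205, -5458931892/8611536025], P' = [331307967/344461441 -376379178/1722307205; -376379178/1722307205 1246428366/8611536025]

step 0: x̄ = F·x = [9, 0]
step 0: P̄ = F·P·Fᵀ + Q = [48 0; 0 10]
step 0: y = z − H·x̄ = [7, 12]
step 0: S = H·P̄·Hᵀ + R = [139 -12; -12 91]
step 0: K = P̄·Hᵀ·S⁻¹ = [-4944/12505 -7248/12505; -498/2501 484/2501]
step 0: x' = x̄ + K·y = [-9039/12505, 2322/2501]
step 0: P' = (I − K·H)·P̄ = [15024/12505 -672/2501; -672/2501 390/2501]
step 1: x̄ = F·x = [-6966/2501, 18078/12505]
step 1: P̄ = F·P·Fᵀ + Q = [11013/2501 -4032/2501; -4032/2501 85106/12505]
step 1: y = z − H·x̄ = [31909/12505, -45976/12505]
step 1: S = H·P̄·Hᵀ + R = [712564/12505 -475731/12505; -475731/12505 513644/12505]
step 1: K = P̄·Hᵀ·S⁻¹ = [-3406335/11170271 -5229255/11170271; -345252/1595753 271666/1595753]
step 1: x' = x̄ + K·y = [-20578413/11170271, 427130/1595753]
step 1: P' = (I − K·H)·P̄ = [10775193/11170271 -350898/1595753; -350898/1595753 232050/1595753]
step 2: x̄ = F·x = [-1281390/1595753, 41156826/11170271]
step 2: P̄ = F·P·Fᵀ + Q = [6875709/1595753 -2105388/1595753; -2105388/1595753 65441314/11170271]
step 2: y = z − H·x̄ = [125671019/11170271, -124794195/11170271]
step 2: S = H·P̄·Hᵀ + R = [559845764/11170271 -359255637/11170271; -359255637/11170271 402356896/11170271]
step 2: K = P̄·Hᵀ·S⁻¹ = [-527402301/1722307205 -803099397/1722307205; -1857389208/8611536025 1458250874/8611536025]
step 2: x' = x̄ + K·y = [1655674026/1722307205, -5458931892/8611536025]
step 2: P' = (I − K·H)·P̄ = [331307967/344461441 -376379178/1722307205; -376379178/1722307205 1246428366/8611536025]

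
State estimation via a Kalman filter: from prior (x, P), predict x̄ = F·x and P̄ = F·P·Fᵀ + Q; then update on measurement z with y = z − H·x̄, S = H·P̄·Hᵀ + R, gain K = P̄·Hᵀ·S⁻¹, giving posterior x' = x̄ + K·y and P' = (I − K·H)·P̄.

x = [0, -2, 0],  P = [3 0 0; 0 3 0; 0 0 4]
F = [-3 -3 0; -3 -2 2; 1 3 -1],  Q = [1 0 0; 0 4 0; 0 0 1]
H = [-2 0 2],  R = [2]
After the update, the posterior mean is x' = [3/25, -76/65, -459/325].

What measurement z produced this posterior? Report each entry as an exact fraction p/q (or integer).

x̄ = F·x = [6, 4, -6]
P̄ = F·P·Fᵀ + Q = [55 45 -36; 45 59 -35; -36 -35 35]
S = H·P̄·Hᵀ + R = [650]
K = P̄·Hᵀ·S⁻¹ = [-7/25; -16/65; 71/325]
x' − x̄ = [-147/25, -336/65, 1491/325] = K·y
y = (KᵀK)⁻¹·Kᵀ·(x' − x̄) = [21]
z = y + H·x̄ = [21] + [-24] = [-3]

z = [-3]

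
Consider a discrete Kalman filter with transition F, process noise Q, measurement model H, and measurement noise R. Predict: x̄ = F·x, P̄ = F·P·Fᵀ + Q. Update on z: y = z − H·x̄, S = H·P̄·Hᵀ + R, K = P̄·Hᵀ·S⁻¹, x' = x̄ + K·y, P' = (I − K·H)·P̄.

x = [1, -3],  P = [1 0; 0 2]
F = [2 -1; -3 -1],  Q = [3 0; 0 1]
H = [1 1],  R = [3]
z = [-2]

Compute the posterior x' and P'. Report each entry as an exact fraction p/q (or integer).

x' = [45/16, -7/2]
P' = [119/16 -13/2; -13/2 8]

x̄ = F·x = [5, 0]
P̄ = F·P·Fᵀ + Q = [9 -4; -4 12]
y = z − H·x̄ = [-7]
S = H·P̄·Hᵀ + R = [16]
K = P̄·Hᵀ·S⁻¹ = [5/16; 1/2]
x' = x̄ + K·y = [45/16, -7/2]
P' = (I − K·H)·P̄ = [119/16 -13/2; -13/2 8]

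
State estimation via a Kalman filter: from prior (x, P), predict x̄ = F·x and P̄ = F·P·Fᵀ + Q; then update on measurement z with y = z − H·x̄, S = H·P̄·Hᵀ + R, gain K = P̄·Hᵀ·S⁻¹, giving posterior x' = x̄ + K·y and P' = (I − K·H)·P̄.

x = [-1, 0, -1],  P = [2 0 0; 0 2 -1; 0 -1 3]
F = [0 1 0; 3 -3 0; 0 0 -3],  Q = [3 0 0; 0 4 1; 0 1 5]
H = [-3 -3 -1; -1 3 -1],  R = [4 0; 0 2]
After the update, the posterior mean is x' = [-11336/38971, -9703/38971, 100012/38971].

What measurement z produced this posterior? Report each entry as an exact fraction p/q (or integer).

x̄ = F·x = [0, -3, 3]
P̄ = F·P·Fᵀ + Q = [5 -6 3; -6 40 -8; 3 -8 32]
S = H·P̄·Hᵀ + R = [303 -265; -265 489]
K = P̄·Hᵀ·S⁻¹ = [-3445/38971 -3939/38971; -5228/38971 7846/38971; -11974/38971 -11191/38971]
x' − x̄ = [-11336/38971, 107210/38971, -16901/38971] = K·y
y = (KᵀK)⁻¹·Kᵀ·(x' − x̄) = [-7, 9]
z = y + H·x̄ = [-7, 9] + [6, -12] = [-1, -3]

z = [-1, -3]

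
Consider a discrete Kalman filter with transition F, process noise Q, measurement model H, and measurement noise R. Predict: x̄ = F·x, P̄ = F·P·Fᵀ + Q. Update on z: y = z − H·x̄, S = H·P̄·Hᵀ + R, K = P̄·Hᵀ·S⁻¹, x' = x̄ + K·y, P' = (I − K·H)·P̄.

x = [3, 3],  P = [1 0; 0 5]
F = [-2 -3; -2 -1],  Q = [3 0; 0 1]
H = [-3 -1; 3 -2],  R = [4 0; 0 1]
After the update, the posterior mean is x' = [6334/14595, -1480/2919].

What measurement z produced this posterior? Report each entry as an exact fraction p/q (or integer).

x̄ = F·x = [-15, -9]
P̄ = F·P·Fᵀ + Q = [52 19; 19 10]
S = H·P̄·Hᵀ + R = [596 -391; -391 281]
K = P̄·Hᵀ·S⁻¹ = [-3037/14595 1903/14595; -872/2919 -829/2919]
x' − x̄ = [225259/14595, 24791/2919] = K·y
y = (KᵀK)⁻¹·Kᵀ·(x' − x̄) = [-56, 29]
z = y + H·x̄ = [-56, 29] + [54, -27] = [-2, 2]

z = [-2, 2]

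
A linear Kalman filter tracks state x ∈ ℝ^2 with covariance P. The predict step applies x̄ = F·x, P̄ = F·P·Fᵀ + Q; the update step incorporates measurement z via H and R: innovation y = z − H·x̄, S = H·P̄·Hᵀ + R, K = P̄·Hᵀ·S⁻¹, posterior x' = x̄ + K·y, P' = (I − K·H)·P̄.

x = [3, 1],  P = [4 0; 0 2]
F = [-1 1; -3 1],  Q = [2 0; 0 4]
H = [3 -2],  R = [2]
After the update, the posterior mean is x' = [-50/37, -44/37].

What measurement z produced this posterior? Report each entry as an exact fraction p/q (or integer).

x̄ = F·x = [-2, -8]
P̄ = F·P·Fᵀ + Q = [8 14; 14 42]
S = H·P̄·Hᵀ + R = [74]
K = P̄·Hᵀ·S⁻¹ = [-2/37; -21/37]
x' − x̄ = [24/37, 252/37] = K·y
y = (KᵀK)⁻¹·Kᵀ·(x' − x̄) = [-12]
z = y + H·x̄ = [-12] + [10] = [-2]

z = [-2]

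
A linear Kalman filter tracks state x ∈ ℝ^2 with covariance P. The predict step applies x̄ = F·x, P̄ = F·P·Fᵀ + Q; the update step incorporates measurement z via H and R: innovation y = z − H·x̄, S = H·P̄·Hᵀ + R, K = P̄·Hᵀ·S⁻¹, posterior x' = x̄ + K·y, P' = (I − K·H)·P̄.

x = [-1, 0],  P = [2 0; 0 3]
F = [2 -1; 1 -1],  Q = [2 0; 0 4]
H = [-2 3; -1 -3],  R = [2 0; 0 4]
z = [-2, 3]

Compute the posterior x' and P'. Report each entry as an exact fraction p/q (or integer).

x̄ = F·x = [-2, -1]
P̄ = F·P·Fᵀ + Q = [13 7; 7 9]
y = z − H·x̄ = [-3, -2]
S = H·P̄·Hᵀ + R = [51 -34; -34 140]
K = P̄·Hᵀ·S⁻¹ = [-58/187 -7/22; 83/748 -19/88]
x' = x̄ + K·y = [-81/187, -337/374]
P' = (I − K·H)·P̄ = [118/187 40/187; 40/187 81/374]

x' = [-81/187, -337/374]
P' = [118/187 40/187; 40/187 81/374]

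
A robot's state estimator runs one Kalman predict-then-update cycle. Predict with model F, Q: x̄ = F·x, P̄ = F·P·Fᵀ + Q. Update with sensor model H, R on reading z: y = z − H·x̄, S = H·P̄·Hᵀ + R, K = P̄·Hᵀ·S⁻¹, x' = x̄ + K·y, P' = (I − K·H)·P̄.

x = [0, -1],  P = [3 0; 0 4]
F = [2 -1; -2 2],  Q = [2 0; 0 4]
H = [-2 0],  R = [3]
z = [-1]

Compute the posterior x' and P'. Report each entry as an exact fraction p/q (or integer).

x̄ = F·x = [1, -2]
P̄ = F·P·Fᵀ + Q = [18 -20; -20 32]
y = z − H·x̄ = [1]
S = H·P̄·Hᵀ + R = [75]
K = P̄·Hᵀ·S⁻¹ = [-12/25; 8/15]
x' = x̄ + K·y = [13/25, -22/15]
P' = (I − K·H)·P̄ = [18/25 -4/5; -4/5 32/3]

x' = [13/25, -22/15]
P' = [18/25 -4/5; -4/5 32/3]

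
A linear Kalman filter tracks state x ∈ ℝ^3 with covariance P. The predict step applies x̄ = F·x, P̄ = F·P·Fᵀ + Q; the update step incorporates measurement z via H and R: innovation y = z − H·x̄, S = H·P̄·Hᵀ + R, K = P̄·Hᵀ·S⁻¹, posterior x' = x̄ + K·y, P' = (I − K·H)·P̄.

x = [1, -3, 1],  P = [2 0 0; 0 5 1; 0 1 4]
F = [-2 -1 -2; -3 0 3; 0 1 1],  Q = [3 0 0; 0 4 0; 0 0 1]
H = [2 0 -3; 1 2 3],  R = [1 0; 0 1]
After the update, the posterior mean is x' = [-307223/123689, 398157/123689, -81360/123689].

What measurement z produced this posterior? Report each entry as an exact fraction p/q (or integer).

x̄ = F·x = [-1, 0, -2]
P̄ = F·P·Fᵀ + Q = [36 -15 -16; -15 58 15; -16 15 12]
S = H·P̄·Hᵀ + R = [445 -234; -234 401]
K = P̄·Hᵀ·S⁻¹ = [38292/123689 9390/123689; 4089/123689 47420/123689; -15568/123689 6338/123689]
x' − x̄ = [-183534/123689, 398157/123689, 166018/123689] = K·y
y = (KᵀK)⁻¹·Kᵀ·(x' − x̄) = [-7, 9]
z = y + H·x̄ = [-7, 9] + [4, -7] = [-3, 2]

z = [-3, 2]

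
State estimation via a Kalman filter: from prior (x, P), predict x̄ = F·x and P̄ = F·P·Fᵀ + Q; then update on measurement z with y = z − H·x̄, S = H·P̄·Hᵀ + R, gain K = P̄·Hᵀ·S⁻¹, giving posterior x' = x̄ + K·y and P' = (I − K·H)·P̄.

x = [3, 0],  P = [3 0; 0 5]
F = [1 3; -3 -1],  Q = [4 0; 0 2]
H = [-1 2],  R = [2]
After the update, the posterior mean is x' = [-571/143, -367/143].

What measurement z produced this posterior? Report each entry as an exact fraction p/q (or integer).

z = [-1]

x̄ = F·x = [3, -9]
P̄ = F·P·Fᵀ + Q = [52 -24; -24 34]
S = H·P̄·Hᵀ + R = [286]
K = P̄·Hᵀ·S⁻¹ = [-50/143; 46/143]
x' − x̄ = [-1000/143, 920/143] = K·y
y = (KᵀK)⁻¹·Kᵀ·(x' − x̄) = [20]
z = y + H·x̄ = [20] + [-21] = [-1]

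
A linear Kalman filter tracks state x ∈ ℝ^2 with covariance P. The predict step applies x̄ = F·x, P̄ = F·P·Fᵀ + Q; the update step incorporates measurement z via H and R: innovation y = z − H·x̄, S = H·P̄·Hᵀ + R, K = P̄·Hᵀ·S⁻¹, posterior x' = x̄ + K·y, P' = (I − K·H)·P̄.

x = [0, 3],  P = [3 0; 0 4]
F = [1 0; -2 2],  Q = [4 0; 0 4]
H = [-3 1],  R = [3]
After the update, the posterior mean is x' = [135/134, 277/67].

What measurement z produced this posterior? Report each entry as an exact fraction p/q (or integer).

x̄ = F·x = [0, 6]
P̄ = F·P·Fᵀ + Q = [7 -6; -6 32]
S = H·P̄·Hᵀ + R = [134]
K = P̄·Hᵀ·S⁻¹ = [-27/134; 25/67]
x' − x̄ = [135/134, -125/67] = K·y
y = (KᵀK)⁻¹·Kᵀ·(x' − x̄) = [-5]
z = y + H·x̄ = [-5] + [6] = [1]

z = [1]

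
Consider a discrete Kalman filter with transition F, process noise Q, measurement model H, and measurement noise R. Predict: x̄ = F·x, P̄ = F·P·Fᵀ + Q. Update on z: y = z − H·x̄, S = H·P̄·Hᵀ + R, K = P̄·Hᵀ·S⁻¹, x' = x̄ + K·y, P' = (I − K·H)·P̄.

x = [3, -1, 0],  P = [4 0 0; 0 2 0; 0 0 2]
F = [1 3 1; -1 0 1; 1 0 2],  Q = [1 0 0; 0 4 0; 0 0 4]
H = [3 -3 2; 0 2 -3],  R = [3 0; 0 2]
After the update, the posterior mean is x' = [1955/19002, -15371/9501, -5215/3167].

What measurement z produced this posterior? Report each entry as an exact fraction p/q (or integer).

x̄ = F·x = [0, -3, 3]
P̄ = F·P·Fᵀ + Q = [25 -2 8; -2 10 0; 8 0 16]
S = H·P̄·Hᵀ + R = [514 -240; -240 186]
K = P̄·Hᵀ·S⁻¹ = [1887/6334 2222/9501; -158/3167 410/9501; -92/3167 -936/3167]
x' − x̄ = [1955/19002, 13132/9501, -14716/3167] = K·y
y = (KᵀK)⁻¹·Kᵀ·(x' − x̄) = [-13, 17]
z = y + H·x̄ = [-13, 17] + [15, -15] = [2, 2]

z = [2, 2]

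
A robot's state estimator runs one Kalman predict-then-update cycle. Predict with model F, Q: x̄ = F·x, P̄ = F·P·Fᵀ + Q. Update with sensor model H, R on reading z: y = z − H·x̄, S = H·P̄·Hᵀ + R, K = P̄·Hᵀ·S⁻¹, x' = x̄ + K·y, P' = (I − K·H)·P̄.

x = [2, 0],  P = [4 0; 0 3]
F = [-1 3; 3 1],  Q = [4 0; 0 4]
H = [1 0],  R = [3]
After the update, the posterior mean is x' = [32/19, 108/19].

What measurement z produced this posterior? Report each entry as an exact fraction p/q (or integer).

z = [2]

x̄ = F·x = [-2, 6]
P̄ = F·P·Fᵀ + Q = [35 -3; -3 43]
S = H·P̄·Hᵀ + R = [38]
K = P̄·Hᵀ·S⁻¹ = [35/38; -3/38]
x' − x̄ = [70/19, -6/19] = K·y
y = (KᵀK)⁻¹·Kᵀ·(x' − x̄) = [4]
z = y + H·x̄ = [4] + [-2] = [2]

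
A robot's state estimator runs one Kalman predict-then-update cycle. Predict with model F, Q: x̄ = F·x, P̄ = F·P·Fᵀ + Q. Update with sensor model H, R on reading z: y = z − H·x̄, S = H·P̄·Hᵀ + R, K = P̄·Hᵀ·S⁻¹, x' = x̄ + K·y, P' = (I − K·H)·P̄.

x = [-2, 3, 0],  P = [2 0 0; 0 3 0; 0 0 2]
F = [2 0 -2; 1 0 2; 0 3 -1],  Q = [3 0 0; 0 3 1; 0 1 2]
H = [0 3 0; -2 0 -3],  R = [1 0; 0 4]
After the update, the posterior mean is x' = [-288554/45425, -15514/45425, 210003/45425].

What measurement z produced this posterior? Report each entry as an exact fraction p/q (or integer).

x̄ = F·x = [-4, -2, 9]
P̄ = F·P·Fᵀ + Q = [19 -4 4; -4 13 -3; 4 -3 31]
S = H·P̄·Hᵀ + R = [118 51; 51 407]
K = P̄·Hᵀ·S⁻¹ = [-2334/45425 -5288/45425; 15006/45425 17/45425; 1488/45425 -11459/45425]
x' − x̄ = [-106854/45425, 75336/45425, -198822/45425] = K·y
y = (KᵀK)⁻¹·Kᵀ·(x' − x̄) = [5, 18]
z = y + H·x̄ = [5, 18] + [-6, -19] = [-1, -1]

z = [-1, -1]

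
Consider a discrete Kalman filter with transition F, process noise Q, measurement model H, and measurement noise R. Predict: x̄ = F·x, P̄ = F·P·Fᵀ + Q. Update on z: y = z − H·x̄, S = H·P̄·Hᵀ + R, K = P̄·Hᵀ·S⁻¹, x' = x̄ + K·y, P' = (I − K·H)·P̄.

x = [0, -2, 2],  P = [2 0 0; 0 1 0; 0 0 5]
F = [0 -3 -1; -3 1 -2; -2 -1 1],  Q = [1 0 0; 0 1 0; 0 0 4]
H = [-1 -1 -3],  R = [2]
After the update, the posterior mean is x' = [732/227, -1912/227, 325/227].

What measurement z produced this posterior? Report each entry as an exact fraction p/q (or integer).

z = [1]

x̄ = F·x = [4, -6, 4]
P̄ = F·P·Fᵀ + Q = [15 7 -2; 7 40 1; -2 1 18]
S = H·P̄·Hᵀ + R = [227]
K = P̄·Hᵀ·S⁻¹ = [-16/227; -50/227; -53/227]
x' − x̄ = [-176/227, -550/227, -583/227] = K·y
y = (KᵀK)⁻¹·Kᵀ·(x' − x̄) = [11]
z = y + H·x̄ = [11] + [-10] = [1]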